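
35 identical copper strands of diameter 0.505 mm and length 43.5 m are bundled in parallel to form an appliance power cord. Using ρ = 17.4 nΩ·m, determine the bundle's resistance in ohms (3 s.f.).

ρ = 17.4 nΩ·m = 1.74×10^-8 Ω·m
A_strand = π(2.5250e-04 m)² = 2.003e-07 m²
R_strand = ρL/A = (1.74×10^-8)(43.5)/(2.003e-07) = 3.779 Ω
R_total = R_strand/N = 3.779/35 = 0.108 Ω

0.108 Ω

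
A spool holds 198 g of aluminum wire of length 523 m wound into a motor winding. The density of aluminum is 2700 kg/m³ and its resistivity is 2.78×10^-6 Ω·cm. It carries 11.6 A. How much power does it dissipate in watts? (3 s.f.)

14000 W

ρ = 2.78×10^-6 Ω·cm = 2.78×10^-8 Ω·m
A = m/(density·L) = 0.198/(2700×523) = 1.4022e-07 m²
R = ρL/A = (2.78×10^-8)(523)/(1.4022e-07) = 103.7 Ω
P = I²R = (11.6)² × 103.7 = 14000 W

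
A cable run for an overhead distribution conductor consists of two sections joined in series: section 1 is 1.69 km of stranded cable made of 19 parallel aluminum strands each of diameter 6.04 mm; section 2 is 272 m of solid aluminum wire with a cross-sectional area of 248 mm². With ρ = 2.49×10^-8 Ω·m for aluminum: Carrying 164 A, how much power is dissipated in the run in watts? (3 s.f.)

2810 W

Section 1: A_strand = π(3.0200e-03)² = 2.865e-05 m²; R₁ = ρL/(N·A_s) = (2.49×10^-8)(1690)/(19×2.865e-05) = 0.0773 Ω
Section 2: A = 248 mm² = 2.480e-04 m²
R₂ = (2.49×10^-8)(272)/(2.480e-04) = 0.02731 Ω
R = R₁ + R₂ = 0.1046 Ω
P = I²R = (164)² × 0.1046 = 2810 W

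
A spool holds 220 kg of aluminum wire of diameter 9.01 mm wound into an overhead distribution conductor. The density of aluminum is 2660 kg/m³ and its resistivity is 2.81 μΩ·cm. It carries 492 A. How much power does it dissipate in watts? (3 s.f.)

1.38×10^5 W

ρ = 2.81 μΩ·cm = 2.81×10^-8 Ω·m
A = π(d/2)² = π(4.5050e-03 m)² = 6.3759e-05 m²
L = m/(density·A) = 220/(2660×6.3759e-05) = 1297 m
R = ρL/A = (2.81×10^-8)(1297)/(6.3759e-05) = 0.5717 Ω
P = I²R = (492)² × 0.5717 = 1.38×10^5 W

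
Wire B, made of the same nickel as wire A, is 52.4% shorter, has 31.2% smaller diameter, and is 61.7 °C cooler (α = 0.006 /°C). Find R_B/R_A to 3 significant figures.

0.633

R ∝ ρL/d² with ρ ∝ (1+αΔT), so R_B/R_A = (1 − 52.4/100) × (1 − 31.2/100)⁻² × (1 − 0.006×61.7)
= 0.476 × 2.113 × 0.6298 = 0.633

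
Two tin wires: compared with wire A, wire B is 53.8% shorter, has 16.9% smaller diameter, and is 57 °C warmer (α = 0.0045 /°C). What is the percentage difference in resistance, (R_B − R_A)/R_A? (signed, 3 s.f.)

-15.9%

R ∝ ρL/d² with ρ ∝ (1+αΔT), so R_B/R_A = (1 − 53.8/100) × (1 − 16.9/100)⁻² × (1 + 0.0045×57)
= 0.462 × 1.448 × 1.256 = 0.8406
(R_B − R_A)/R_A = 0.8406 − 1 = -15.9%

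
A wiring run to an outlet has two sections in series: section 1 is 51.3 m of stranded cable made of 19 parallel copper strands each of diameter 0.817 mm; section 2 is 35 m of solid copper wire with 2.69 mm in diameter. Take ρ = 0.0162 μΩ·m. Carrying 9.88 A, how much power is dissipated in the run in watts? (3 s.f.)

ρ = 0.0162 μΩ·m = 1.62×10^-8 Ω·m
Section 1: A_strand = π(4.0850e-04)² = 5.242e-07 m²; R₁ = ρL/(N·A_s) = (1.62×10^-8)(51.3)/(19×5.242e-07) = 0.08343 Ω
Section 2: A = π(d/2)² = π(1.3450e-03 m)² = 5.683e-06 m²
R₂ = (1.62×10^-8)(35)/(5.683e-06) = 0.09977 Ω
R = R₁ + R₂ = 0.1832 Ω
P = I²R = (9.88)² × 0.1832 = 17.9 W

17.9 W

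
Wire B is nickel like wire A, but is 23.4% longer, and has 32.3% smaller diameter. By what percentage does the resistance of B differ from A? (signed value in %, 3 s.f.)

169%

R ∝ L/d², so R_B/R_A = (1 + 23.4/100) × (1 − 32.3/100)⁻²
= 1.234 × 2.182 = 2.692
(R_B − R_A)/R_A = 2.692 − 1 = 169%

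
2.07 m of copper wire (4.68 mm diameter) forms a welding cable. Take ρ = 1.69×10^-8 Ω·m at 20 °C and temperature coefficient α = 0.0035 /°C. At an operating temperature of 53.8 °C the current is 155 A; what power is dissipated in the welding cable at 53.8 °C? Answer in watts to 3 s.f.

54.6 W

A = π(d/2)² = π(2.3400e-03 m)² = 1.720e-05 m²
R₍20₎ = ρL/A = (1.69×10^-8)(2.07)/(1.720e-05) = 0.002034 Ω
R₍53.8₎ = R₍20₎(1 + αΔT) = 0.002034 × (1 + 0.0035×33.8) = 0.002274 Ω
P = I²R = (155)² × 0.002274 = 54.6 W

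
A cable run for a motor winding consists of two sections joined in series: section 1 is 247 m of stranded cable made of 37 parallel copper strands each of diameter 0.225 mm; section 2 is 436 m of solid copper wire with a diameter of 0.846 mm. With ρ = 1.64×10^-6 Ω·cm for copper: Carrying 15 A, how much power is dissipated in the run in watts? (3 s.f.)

3480 W

ρ = 1.64×10^-6 Ω·cm = 1.64×10^-8 Ω·m
Section 1: A_strand = π(1.1250e-04)² = 3.976e-08 m²; R₁ = ρL/(N·A_s) = (1.64×10^-8)(247)/(37×3.976e-08) = 2.753 Ω
Section 2: A = π(d/2)² = π(4.2300e-04 m)² = 5.621e-07 m²
R₂ = (1.64×10^-8)(436)/(5.621e-07) = 12.72 Ω
R = R₁ + R₂ = 15.47 Ω
P = I²R = (15)² × 15.47 = 3480 W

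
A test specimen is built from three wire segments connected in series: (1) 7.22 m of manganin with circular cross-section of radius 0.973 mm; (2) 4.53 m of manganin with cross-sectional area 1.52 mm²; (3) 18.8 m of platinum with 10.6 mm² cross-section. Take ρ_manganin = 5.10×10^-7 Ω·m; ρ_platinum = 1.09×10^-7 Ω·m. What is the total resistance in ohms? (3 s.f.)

2.95 Ω

Seg 1: A = πr² = π(9.7300e-04 m)² = 2.974e-06 m²
R_1 = (5.10×10^-7)(7.22)/(2.974e-06) = 1.238 Ω
Seg 2: A = 1.52 mm² = 1.520e-06 m²
R_2 = (5.10×10^-7)(4.53)/(1.520e-06) = 1.52 Ω
Seg 3: A = 10.6 mm² = 1.060e-05 m²
R_3 = (1.09×10^-7)(18.8)/(1.060e-05) = 0.1933 Ω
R_total = R_1 + R_2 + R_3 = 2.95 Ω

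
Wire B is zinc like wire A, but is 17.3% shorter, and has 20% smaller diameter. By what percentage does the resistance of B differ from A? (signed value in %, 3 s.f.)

R ∝ L/d², so R_B/R_A = (1 − 17.3/100) × (1 − 20/100)⁻²
= 0.827 × 1.562 = 1.292
(R_B − R_A)/R_A = 1.292 − 1 = 29.2%

29.2%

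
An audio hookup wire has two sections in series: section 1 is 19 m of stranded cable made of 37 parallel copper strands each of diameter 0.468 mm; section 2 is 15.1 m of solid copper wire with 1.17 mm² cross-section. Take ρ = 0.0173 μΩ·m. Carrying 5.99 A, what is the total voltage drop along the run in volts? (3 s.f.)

1.65 V

ρ = 0.0173 μΩ·m = 1.73×10^-8 Ω·m
Section 1: A_strand = π(2.3400e-04)² = 1.720e-07 m²; R₁ = ρL/(N·A_s) = (1.73×10^-8)(19)/(37×1.720e-07) = 0.05164 Ω
Section 2: A = 1.17 mm² = 1.170e-06 m²
R₂ = (1.73×10^-8)(15.1)/(1.170e-06) = 0.2233 Ω
R = R₁ + R₂ = 0.2749 Ω
V = IR = 5.99 × 0.2749 = 1.65 V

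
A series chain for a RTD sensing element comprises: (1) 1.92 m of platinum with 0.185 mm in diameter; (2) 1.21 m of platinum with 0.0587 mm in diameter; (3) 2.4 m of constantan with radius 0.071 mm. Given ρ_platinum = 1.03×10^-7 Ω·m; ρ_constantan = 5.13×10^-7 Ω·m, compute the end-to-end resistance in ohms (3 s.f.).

Seg 1: A = π(d/2)² = π(9.2500e-05 m)² = 2.688e-08 m²
R_1 = (1.03×10^-7)(1.92)/(2.688e-08) = 7.357 Ω
Seg 2: A = π(d/2)² = π(2.9350e-05 m)² = 2.706e-09 m²
R_2 = (1.03×10^-7)(1.21)/(2.706e-09) = 46.05 Ω
Seg 3: A = πr² = π(7.1000e-05 m)² = 1.584e-08 m²
R_3 = (5.13×10^-7)(2.4)/(1.584e-08) = 77.74 Ω
R_total = R_1 + R_2 + R_3 = 131 Ω

131 Ω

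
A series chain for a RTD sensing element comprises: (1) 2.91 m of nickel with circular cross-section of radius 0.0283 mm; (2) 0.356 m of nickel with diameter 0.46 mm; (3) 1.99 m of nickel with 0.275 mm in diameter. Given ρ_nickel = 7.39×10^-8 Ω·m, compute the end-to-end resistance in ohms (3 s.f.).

88.1 Ω

Seg 1: A = πr² = π(2.8300e-05 m)² = 2.516e-09 m²
R_1 = (7.39×10^-8)(2.91)/(2.516e-09) = 85.47 Ω
Seg 2: A = π(d/2)² = π(2.3000e-04 m)² = 1.662e-07 m²
R_2 = (7.39×10^-8)(0.356)/(1.662e-07) = 0.1583 Ω
Seg 3: A = π(d/2)² = π(1.3750e-04 m)² = 5.940e-08 m²
R_3 = (7.39×10^-8)(1.99)/(5.940e-08) = 2.476 Ω
R_total = R_1 + R_2 + R_3 = 88.1 Ω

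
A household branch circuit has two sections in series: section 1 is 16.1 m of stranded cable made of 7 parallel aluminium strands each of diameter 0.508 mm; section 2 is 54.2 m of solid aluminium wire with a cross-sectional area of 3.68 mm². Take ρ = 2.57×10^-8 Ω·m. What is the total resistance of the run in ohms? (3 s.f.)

Section 1: A_strand = π(2.5400e-04)² = 2.027e-07 m²; R₁ = ρL/(N·A_s) = (2.57×10^-8)(16.1)/(7×2.027e-07) = 0.2916 Ω
Section 2: A = 3.68 mm² = 3.680e-06 m²
R₂ = (2.57×10^-8)(54.2)/(3.680e-06) = 0.3785 Ω
R = R₁ + R₂ = 0.670 Ω

0.670 Ω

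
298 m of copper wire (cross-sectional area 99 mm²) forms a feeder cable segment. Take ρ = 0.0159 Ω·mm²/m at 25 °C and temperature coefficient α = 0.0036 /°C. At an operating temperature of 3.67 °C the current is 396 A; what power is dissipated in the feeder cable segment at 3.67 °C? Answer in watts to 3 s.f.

6930 W

ρ = 0.0159 Ω·mm²/m = 1.59×10^-8 Ω·m
A = 99 mm² = 9.900e-05 m²
R₍25₎ = ρL/A = (1.59×10^-8)(298)/(9.900e-05) = 0.04786 Ω
R₍3.67₎ = R₍25₎(1 + αΔT) = 0.04786 × (1 + 0.0036×-21.3) = 0.04419 Ω
P = I²R = (396)² × 0.04419 = 6930 W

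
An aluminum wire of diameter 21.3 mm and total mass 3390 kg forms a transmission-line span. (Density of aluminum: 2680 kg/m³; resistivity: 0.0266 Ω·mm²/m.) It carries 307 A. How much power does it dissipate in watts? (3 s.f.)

ρ = 0.0266 Ω·mm²/m = 2.66×10^-8 Ω·m
A = π(d/2)² = π(1.0650e-02 m)² = 3.5633e-04 m²
L = m/(density·A) = 3390/(2680×3.5633e-04) = 3550 m
R = ρL/A = (2.66×10^-8)(3550)/(3.5633e-04) = 0.265 Ω
P = I²R = (307)² × 0.265 = 25000 W

25000 W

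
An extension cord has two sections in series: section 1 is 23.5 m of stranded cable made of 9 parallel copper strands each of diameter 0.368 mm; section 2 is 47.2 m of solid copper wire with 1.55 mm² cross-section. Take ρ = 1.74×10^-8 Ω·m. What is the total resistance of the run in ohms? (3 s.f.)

0.957 Ω

Section 1: A_strand = π(1.8400e-04)² = 1.064e-07 m²; R₁ = ρL/(N·A_s) = (1.74×10^-8)(23.5)/(9×1.064e-07) = 0.4272 Ω
Section 2: A = 1.55 mm² = 1.550e-06 m²
R₂ = (1.74×10^-8)(47.2)/(1.550e-06) = 0.5299 Ω
R = R₁ + R₂ = 0.957 Ω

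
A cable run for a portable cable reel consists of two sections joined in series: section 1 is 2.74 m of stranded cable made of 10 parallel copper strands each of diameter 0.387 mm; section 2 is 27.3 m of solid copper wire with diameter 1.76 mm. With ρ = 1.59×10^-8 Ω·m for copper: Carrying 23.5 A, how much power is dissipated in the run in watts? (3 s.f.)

Section 1: A_strand = π(1.9350e-04)² = 1.176e-07 m²; R₁ = ρL/(N·A_s) = (1.59×10^-8)(2.74)/(10×1.176e-07) = 0.03704 Ω
Section 2: A = π(d/2)² = π(8.8000e-04 m)² = 2.433e-06 m²
R₂ = (1.59×10^-8)(27.3)/(2.433e-06) = 0.1784 Ω
R = R₁ + R₂ = 0.2155 Ω
P = I²R = (23.5)² × 0.2155 = 119 W

119 W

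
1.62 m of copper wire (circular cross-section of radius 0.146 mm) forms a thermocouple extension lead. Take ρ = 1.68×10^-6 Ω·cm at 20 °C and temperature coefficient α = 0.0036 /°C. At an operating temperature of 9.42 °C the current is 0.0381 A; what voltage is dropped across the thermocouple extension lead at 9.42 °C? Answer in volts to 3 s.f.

ρ = 1.68×10^-6 Ω·cm = 1.68×10^-8 Ω·m
A = πr² = π(1.4600e-04 m)² = 6.697e-08 m²
R₍20₎ = ρL/A = (1.68×10^-8)(1.62)/(6.697e-08) = 0.4064 Ω
R₍9.42₎ = R₍20₎(1 + αΔT) = 0.4064 × (1 + 0.0036×-10.6) = 0.3909 Ω
V = IR = 0.0381 × 0.3909 = 0.0149 V

0.0149 V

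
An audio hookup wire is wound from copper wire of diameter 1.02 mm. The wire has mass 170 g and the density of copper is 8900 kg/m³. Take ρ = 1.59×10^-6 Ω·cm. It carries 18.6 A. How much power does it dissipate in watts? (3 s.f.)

ρ = 1.59×10^-6 Ω·cm = 1.59×10^-8 Ω·m
A = π(d/2)² = π(5.1000e-04 m)² = 8.1713e-07 m²
L = m/(density·A) = 0.17/(8900×8.1713e-07) = 23.38 m
R = ρL/A = (1.59×10^-8)(23.38)/(8.1713e-07) = 0.4549 Ω
P = I²R = (18.6)² × 0.4549 = 157 W

157 W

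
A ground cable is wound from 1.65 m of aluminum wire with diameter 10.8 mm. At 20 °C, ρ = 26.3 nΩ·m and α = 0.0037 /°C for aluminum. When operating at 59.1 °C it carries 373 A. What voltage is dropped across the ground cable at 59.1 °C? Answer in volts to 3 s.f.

0.202 V

ρ = 26.3 nΩ·m = 2.63×10^-8 Ω·m
A = π(d/2)² = π(5.4000e-03 m)² = 9.161e-05 m²
R₍20₎ = ρL/A = (2.63×10^-8)(1.65)/(9.161e-05) = 4.737×10^-4 Ω
R₍59.1₎ = R₍20₎(1 + αΔT) = 4.737×10^-4 × (1 + 0.0037×39.1) = 5.422×10^-4 Ω
V = IR = 373 × 5.422×10^-4 = 0.202 V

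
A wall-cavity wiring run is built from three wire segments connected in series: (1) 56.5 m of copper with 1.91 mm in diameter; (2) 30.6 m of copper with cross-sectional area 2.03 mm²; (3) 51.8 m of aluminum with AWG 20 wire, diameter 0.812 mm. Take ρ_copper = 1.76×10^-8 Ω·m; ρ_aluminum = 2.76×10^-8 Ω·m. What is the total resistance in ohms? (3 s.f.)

3.37 Ω

Seg 1: A = π(d/2)² = π(9.5500e-04 m)² = 2.865e-06 m²
R_1 = (1.76×10^-8)(56.5)/(2.865e-06) = 0.3471 Ω
Seg 2: A = 2.03 mm² = 2.030e-06 m²
R_2 = (1.76×10^-8)(30.6)/(2.030e-06) = 0.2653 Ω
Seg 3: A = π(0.812/2 mm)² = π(4.0600e-04 m)² = 5.178e-07 m²
R_3 = (2.76×10^-8)(51.8)/(5.178e-07) = 2.761 Ω
R_total = R_1 + R_2 + R_3 = 3.37 Ω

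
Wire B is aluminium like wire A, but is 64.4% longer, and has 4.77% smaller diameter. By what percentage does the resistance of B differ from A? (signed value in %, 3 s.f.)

81.3%

R ∝ L/d², so R_B/R_A = (1 + 64.4/100) × (1 − 4.77/100)⁻²
= 1.644 × 1.103 = 1.813
(R_B − R_A)/R_A = 1.813 − 1 = 81.3%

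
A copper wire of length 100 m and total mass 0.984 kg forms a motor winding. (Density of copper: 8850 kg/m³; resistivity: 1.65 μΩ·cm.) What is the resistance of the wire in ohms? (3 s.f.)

ρ = 1.65 μΩ·cm = 1.65×10^-8 Ω·m
A = m/(density·L) = 0.984/(8850×100) = 1.1119e-06 m²
R = ρL/A = (1.65×10^-8)(100)/(1.1119e-06) = 1.48 Ω

1.48 Ω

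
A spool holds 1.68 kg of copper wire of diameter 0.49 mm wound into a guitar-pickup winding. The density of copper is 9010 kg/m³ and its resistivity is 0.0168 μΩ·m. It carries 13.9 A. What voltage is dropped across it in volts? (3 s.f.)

1220 V

ρ = 0.0168 μΩ·m = 1.68×10^-8 Ω·m
A = π(d/2)² = π(2.4500e-04 m)² = 1.8857e-07 m²
L = m/(density·A) = 1.68/(9010×1.8857e-07) = 988.8 m
R = ρL/A = (1.68×10^-8)(988.8)/(1.8857e-07) = 88.09 Ω
V = IR = 13.9 × 88.09 = 1220 V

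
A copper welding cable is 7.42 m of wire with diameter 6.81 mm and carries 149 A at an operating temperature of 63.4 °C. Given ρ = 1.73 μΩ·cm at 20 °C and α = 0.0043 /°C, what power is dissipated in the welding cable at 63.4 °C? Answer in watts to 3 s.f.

ρ = 1.73 μΩ·cm = 1.73×10^-8 Ω·m
A = π(d/2)² = π(3.4050e-03 m)² = 3.642e-05 m²
R₍20₎ = ρL/A = (1.73×10^-8)(7.42)/(3.642e-05) = 0.003524 Ω
R₍63.4₎ = R₍20₎(1 + αΔT) = 0.003524 × (1 + 0.0043×43.4) = 0.004182 Ω
P = I²R = (149)² × 0.004182 = 92.8 W

92.8 W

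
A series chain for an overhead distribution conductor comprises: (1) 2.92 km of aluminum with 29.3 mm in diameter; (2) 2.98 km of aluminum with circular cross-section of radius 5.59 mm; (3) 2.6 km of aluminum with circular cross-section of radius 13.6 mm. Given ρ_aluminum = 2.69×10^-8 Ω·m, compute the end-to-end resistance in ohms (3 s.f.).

Seg 1: A = π(d/2)² = π(1.4650e-02 m)² = 6.743e-04 m²
R_1 = (2.69×10^-8)(2920)/(6.743e-04) = 0.1165 Ω
Seg 2: A = πr² = π(5.5900e-03 m)² = 9.817e-05 m²
R_2 = (2.69×10^-8)(2980)/(9.817e-05) = 0.8166 Ω
Seg 3: A = πr² = π(1.3600e-02 m)² = 5.811e-04 m²
R_3 = (2.69×10^-8)(2600)/(5.811e-04) = 0.1204 Ω
R_total = R_1 + R_2 + R_3 = 1.05 Ω

1.05 Ω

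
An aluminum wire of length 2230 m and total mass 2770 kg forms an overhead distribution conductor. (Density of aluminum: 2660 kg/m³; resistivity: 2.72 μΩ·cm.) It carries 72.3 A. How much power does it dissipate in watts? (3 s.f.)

ρ = 2.72 μΩ·cm = 2.72×10^-8 Ω·m
A = m/(density·L) = 2770/(2660×2230) = 4.6697e-04 m²
R = ρL/A = (2.72×10^-8)(2230)/(4.6697e-04) = 0.1299 Ω
P = I²R = (72.3)² × 0.1299 = 679 W

679 W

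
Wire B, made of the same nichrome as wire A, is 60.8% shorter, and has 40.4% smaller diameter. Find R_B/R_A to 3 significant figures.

1.10

R ∝ L/d², so R_B/R_A = (1 − 60.8/100) × (1 − 40.4/100)⁻²
= 0.392 × 2.815 = 1.10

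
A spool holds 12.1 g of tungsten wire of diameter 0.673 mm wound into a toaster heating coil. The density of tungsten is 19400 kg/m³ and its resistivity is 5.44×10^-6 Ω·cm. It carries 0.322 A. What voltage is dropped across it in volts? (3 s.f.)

ρ = 5.44×10^-6 Ω·cm = 5.44×10^-8 Ω·m
A = π(d/2)² = π(3.3650e-04 m)² = 3.5573e-07 m²
L = m/(density·A) = 0.0121/(19400×3.5573e-07) = 1.753 m
R = ρL/A = (5.44×10^-8)(1.753)/(3.5573e-07) = 0.2681 Ω
V = IR = 0.322 × 0.2681 = 0.0863 V

0.0863 V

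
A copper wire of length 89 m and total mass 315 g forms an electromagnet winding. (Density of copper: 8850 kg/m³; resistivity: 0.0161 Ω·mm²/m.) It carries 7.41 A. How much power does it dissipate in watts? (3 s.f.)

ρ = 0.0161 Ω·mm²/m = 1.61×10^-8 Ω·m
A = m/(density·L) = 0.315/(8850×89) = 3.9992e-07 m²
R = ρL/A = (1.61×10^-8)(89)/(3.9992e-07) = 3.583 Ω
P = I²R = (7.41)² × 3.583 = 197 W

197 W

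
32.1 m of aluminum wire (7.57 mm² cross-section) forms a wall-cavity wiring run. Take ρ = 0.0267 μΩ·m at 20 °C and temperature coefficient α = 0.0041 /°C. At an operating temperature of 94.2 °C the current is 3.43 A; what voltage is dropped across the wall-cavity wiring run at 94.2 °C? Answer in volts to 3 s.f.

ρ = 0.0267 μΩ·m = 2.67×10^-8 Ω·m
A = 7.57 mm² = 7.570e-06 m²
R₍20₎ = ρL/A = (2.67×10^-8)(32.1)/(7.570e-06) = 0.1132 Ω
R₍94.2₎ = R₍20₎(1 + αΔT) = 0.1132 × (1 + 0.0041×74.2) = 0.1477 Ω
V = IR = 3.43 × 0.1477 = 0.506 V

0.506 V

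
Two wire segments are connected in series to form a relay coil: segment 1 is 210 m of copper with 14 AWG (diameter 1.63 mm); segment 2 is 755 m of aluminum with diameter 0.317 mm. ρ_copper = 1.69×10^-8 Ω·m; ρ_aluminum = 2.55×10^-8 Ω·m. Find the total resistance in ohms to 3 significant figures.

246 Ω

Segment 1: A = π(1.63/2 mm)² = π(8.1500e-04 m)² = 2.087e-06 m²
R₁ = ρL/A = (1.69×10^-8)(210)/(2.087e-06) = 1.701 Ω
Segment 2: A = π(d/2)² = π(1.5850e-04 m)² = 7.892e-08 m²
R₂ = (2.55×10^-8)(755)/(7.892e-08) = 243.9 Ω
R = R₁ + R₂ = 246 Ω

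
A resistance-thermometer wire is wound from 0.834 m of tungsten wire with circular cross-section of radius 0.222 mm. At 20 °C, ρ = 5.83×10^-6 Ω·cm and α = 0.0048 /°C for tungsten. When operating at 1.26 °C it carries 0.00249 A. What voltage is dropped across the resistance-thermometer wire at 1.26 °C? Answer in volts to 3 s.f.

7.12×10^-4 V

ρ = 5.83×10^-6 Ω·cm = 5.83×10^-8 Ω·m
A = πr² = π(2.2200e-04 m)² = 1.548e-07 m²
R₍20₎ = ρL/A = (5.83×10^-8)(0.834)/(1.548e-07) = 0.314 Ω
R₍1.26₎ = R₍20₎(1 + αΔT) = 0.314 × (1 + 0.0048×-18.7) = 0.2858 Ω
V = IR = 0.00249 × 0.2858 = 7.12×10^-4 V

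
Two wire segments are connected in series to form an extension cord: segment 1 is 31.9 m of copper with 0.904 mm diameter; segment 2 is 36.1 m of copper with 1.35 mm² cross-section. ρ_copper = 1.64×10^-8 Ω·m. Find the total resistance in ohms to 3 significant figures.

1.25 Ω

Segment 1: A = π(d/2)² = π(4.5200e-04 m)² = 6.418e-07 m²
R₁ = ρL/A = (1.64×10^-8)(31.9)/(6.418e-07) = 0.8151 Ω
Segment 2: A = 1.35 mm² = 1.350e-06 m²
R₂ = (1.64×10^-8)(36.1)/(1.350e-06) = 0.4385 Ω
R = R₁ + R₂ = 1.25 Ω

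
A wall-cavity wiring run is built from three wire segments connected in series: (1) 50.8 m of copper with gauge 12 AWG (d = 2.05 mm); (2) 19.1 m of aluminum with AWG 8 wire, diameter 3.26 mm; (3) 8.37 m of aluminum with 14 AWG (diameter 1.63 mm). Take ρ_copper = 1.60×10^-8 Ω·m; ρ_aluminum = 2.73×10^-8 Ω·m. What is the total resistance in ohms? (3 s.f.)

0.418 Ω

Seg 1: A = π(2.05/2 mm)² = π(1.0250e-03 m)² = 3.301e-06 m²
R_1 = (1.60×10^-8)(50.8)/(3.301e-06) = 0.2463 Ω
Seg 2: A = π(3.26/2 mm)² = π(1.6300e-03 m)² = 8.347e-06 m²
R_2 = (2.73×10^-8)(19.1)/(8.347e-06) = 0.06247 Ω
Seg 3: A = π(1.63/2 mm)² = π(8.1500e-04 m)² = 2.087e-06 m²
R_3 = (2.73×10^-8)(8.37)/(2.087e-06) = 0.1095 Ω
R_total = R_1 + R_2 + R_3 = 0.418 Ω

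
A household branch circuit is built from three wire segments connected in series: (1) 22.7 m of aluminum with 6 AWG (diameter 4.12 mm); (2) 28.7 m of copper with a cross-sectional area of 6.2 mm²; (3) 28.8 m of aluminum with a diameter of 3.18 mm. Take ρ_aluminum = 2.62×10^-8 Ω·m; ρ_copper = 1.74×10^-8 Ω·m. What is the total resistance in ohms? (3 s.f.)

0.220 Ω

Seg 1: A = π(4.12/2 mm)² = π(2.0600e-03 m)² = 1.333e-05 m²
R_1 = (2.62×10^-8)(22.7)/(1.333e-05) = 0.04461 Ω
Seg 2: A = 6.2 mm² = 6.200e-06 m²
R_2 = (1.74×10^-8)(28.7)/(6.200e-06) = 0.08055 Ω
Seg 3: A = π(d/2)² = π(1.5900e-03 m)² = 7.942e-06 m²
R_3 = (2.62×10^-8)(28.8)/(7.942e-06) = 0.09501 Ω
R_total = R_1 + R_2 + R_3 = 0.220 Ω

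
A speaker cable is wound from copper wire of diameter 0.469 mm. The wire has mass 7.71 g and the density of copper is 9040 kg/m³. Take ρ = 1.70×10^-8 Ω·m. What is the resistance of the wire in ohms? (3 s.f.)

0.486 Ω

A = π(d/2)² = π(2.3450e-04 m)² = 1.7276e-07 m²
L = m/(density·A) = 0.00771/(9040×1.7276e-07) = 4.937 m
R = ρL/A = (1.70×10^-8)(4.937)/(1.7276e-07) = 0.486 Ω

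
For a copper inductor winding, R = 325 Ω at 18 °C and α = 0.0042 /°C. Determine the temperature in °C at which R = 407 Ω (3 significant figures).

R = R₀(1 + α(T − T₀)) ⇒ T = T₀ + (R/R₀ − 1)/α
T = 18 + (407/325 − 1)/0.0042 = 18 + (0.2523)/0.0042 = 78.1 °C

78.1 °C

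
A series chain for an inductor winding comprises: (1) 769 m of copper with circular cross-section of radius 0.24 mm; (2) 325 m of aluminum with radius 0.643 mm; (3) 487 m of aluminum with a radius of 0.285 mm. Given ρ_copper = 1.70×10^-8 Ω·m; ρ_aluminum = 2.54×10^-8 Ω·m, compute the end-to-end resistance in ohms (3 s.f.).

Seg 1: A = πr² = π(2.4000e-04 m)² = 1.810e-07 m²
R_1 = (1.70×10^-8)(769)/(1.810e-07) = 72.24 Ω
Seg 2: A = πr² = π(6.4300e-04 m)² = 1.299e-06 m²
R_2 = (2.54×10^-8)(325)/(1.299e-06) = 6.355 Ω
Seg 3: A = πr² = π(2.8500e-04 m)² = 2.552e-07 m²
R_3 = (2.54×10^-8)(487)/(2.552e-07) = 48.48 Ω
R_total = R_1 + R_2 + R_3 = 127 Ω

127 Ω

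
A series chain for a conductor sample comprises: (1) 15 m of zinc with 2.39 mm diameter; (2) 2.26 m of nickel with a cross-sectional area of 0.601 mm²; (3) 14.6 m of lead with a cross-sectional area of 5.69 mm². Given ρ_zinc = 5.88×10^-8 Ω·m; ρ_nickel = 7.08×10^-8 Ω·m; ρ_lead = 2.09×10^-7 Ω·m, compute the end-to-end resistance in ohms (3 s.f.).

Seg 1: A = π(d/2)² = π(1.1950e-03 m)² = 4.486e-06 m²
R_1 = (5.88×10^-8)(15)/(4.486e-06) = 0.1966 Ω
Seg 2: A = 0.601 mm² = 6.010e-07 m²
R_2 = (7.08×10^-8)(2.26)/(6.010e-07) = 0.2662 Ω
Seg 3: A = 5.69 mm² = 5.690e-06 m²
R_3 = (2.09×10^-7)(14.6)/(5.690e-06) = 0.5363 Ω
R_total = R_1 + R_2 + R_3 = 0.999 Ω

0.999 Ω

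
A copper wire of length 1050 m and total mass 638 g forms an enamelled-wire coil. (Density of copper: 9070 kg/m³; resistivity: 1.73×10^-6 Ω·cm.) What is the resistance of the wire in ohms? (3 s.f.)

271 Ω

ρ = 1.73×10^-6 Ω·cm = 1.73×10^-8 Ω·m
A = m/(density·L) = 0.638/(9070×1050) = 6.6992e-08 m²
R = ρL/A = (1.73×10^-8)(1050)/(6.6992e-08) = 271 Ω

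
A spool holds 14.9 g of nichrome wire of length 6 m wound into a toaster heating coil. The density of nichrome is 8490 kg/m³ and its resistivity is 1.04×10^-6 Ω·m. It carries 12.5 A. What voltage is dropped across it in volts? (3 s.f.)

267 V

A = m/(density·L) = 0.0149/(8490×6) = 2.9250e-07 m²
R = ρL/A = (1.04×10^-6)(6)/(2.9250e-07) = 21.33 Ω
V = IR = 12.5 × 21.33 = 267 V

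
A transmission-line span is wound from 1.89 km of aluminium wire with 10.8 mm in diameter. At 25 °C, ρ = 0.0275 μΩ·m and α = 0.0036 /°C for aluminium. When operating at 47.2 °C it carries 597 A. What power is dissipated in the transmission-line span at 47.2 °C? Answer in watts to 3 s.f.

ρ = 0.0275 μΩ·m = 2.75×10^-8 Ω·m
A = π(d/2)² = π(5.4000e-03 m)² = 9.161e-05 m²
R₍25₎ = ρL/A = (2.75×10^-8)(1890)/(9.161e-05) = 0.5674 Ω
R₍47.2₎ = R₍25₎(1 + αΔT) = 0.5674 × (1 + 0.0036×22.2) = 0.6127 Ω
P = I²R = (597)² × 0.6127 = 2.18×10^5 W

2.18×10^5 W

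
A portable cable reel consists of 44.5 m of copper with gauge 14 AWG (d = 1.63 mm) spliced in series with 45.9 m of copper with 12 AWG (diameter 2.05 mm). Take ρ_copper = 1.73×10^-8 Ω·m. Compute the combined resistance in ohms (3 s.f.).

0.610 Ω

Segment 1: A = π(1.63/2 mm)² = π(8.1500e-04 m)² = 2.087e-06 m²
R₁ = ρL/A = (1.73×10^-8)(44.5)/(2.087e-06) = 0.3689 Ω
Segment 2: A = π(2.05/2 mm)² = π(1.0250e-03 m)² = 3.301e-06 m²
R₂ = (1.73×10^-8)(45.9)/(3.301e-06) = 0.2406 Ω
R = R₁ + R₂ = 0.610 Ω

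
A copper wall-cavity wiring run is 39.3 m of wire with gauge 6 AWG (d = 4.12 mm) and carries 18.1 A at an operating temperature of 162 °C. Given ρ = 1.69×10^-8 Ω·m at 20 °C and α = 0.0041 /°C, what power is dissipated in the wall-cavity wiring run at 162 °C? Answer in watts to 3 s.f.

A = π(4.12/2 mm)² = π(2.0600e-03 m)² = 1.333e-05 m²
R₍20₎ = ρL/A = (1.69×10^-8)(39.3)/(1.333e-05) = 0.04982 Ω
R₍162₎ = R₍20₎(1 + αΔT) = 0.04982 × (1 + 0.0041×142) = 0.07882 Ω
P = I²R = (18.1)² × 0.07882 = 25.8 W

25.8 W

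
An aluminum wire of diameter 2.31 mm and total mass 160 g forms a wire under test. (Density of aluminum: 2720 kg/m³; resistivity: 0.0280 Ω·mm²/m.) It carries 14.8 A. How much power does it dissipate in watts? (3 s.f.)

20.5 W

ρ = 0.0280 Ω·mm²/m = 2.80×10^-8 Ω·m
A = π(d/2)² = π(1.1550e-03 m)² = 4.1910e-06 m²
L = m/(density·A) = 0.16/(2720×4.1910e-06) = 14.04 m
R = ρL/A = (2.80×10^-8)(14.04)/(4.1910e-06) = 0.09377 Ω
P = I²R = (14.8)² × 0.09377 = 20.5 W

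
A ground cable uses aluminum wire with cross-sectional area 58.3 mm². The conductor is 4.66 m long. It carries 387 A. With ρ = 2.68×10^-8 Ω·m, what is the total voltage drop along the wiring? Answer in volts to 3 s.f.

0.829 V

A = 58.3 mm² = 5.830e-05 m²
R = ρL/A = (2.68×10^-8)(4.66)/(5.830e-05) = 0.002142 Ω
V = IR = 387 × 0.002142 = 0.829 V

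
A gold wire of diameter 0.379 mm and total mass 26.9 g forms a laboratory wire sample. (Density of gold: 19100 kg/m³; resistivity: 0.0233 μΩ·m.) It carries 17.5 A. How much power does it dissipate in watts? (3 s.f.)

ρ = 0.0233 μΩ·m = 2.33×10^-8 Ω·m
A = π(d/2)² = π(1.8950e-04 m)² = 1.1282e-07 m²
L = m/(density·A) = 0.0269/(19100×1.1282e-07) = 12.48 m
R = ρL/A = (2.33×10^-8)(12.48)/(1.1282e-07) = 2.578 Ω
P = I²R = (17.5)² × 2.578 = 790 W

790 W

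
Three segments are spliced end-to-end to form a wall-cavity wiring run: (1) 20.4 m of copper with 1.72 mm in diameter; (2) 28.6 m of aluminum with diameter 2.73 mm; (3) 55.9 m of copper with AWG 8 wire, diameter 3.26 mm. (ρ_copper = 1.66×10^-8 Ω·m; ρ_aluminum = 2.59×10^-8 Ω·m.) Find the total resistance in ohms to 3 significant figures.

Seg 1: A = π(d/2)² = π(8.6000e-04 m)² = 2.324e-06 m²
R_1 = (1.66×10^-8)(20.4)/(2.324e-06) = 0.1457 Ω
Seg 2: A = π(d/2)² = π(1.3650e-03 m)² = 5.853e-06 m²
R_2 = (2.59×10^-8)(28.6)/(5.853e-06) = 0.1265 Ω
Seg 3: A = π(3.26/2 mm)² = π(1.6300e-03 m)² = 8.347e-06 m²
R_3 = (1.66×10^-8)(55.9)/(8.347e-06) = 0.1112 Ω
R_total = R_1 + R_2 + R_3 = 0.383 Ω

0.383 Ω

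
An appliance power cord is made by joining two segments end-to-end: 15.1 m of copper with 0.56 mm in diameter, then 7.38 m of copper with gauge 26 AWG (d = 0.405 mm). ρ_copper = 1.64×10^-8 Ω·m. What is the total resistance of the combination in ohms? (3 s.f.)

1.94 Ω

Segment 1: A = π(d/2)² = π(2.8000e-04 m)² = 2.463e-07 m²
R₁ = ρL/A = (1.64×10^-8)(15.1)/(2.463e-07) = 1.005 Ω
Segment 2: A = π(0.405/2 mm)² = π(2.0250e-04 m)² = 1.288e-07 m²
R₂ = (1.64×10^-8)(7.38)/(1.288e-07) = 0.9395 Ω
R = R₁ + R₂ = 1.94 Ω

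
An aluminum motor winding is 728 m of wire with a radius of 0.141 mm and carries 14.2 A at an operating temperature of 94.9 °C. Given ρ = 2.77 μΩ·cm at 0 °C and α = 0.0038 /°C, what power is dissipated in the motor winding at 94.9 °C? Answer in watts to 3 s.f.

ρ = 2.77 μΩ·cm = 2.77×10^-8 Ω·m
A = πr² = π(1.4100e-04 m)² = 6.246e-08 m²
R₍0₎ = ρL/A = (2.77×10^-8)(728)/(6.246e-08) = 322.9 Ω
R₍94.9₎ = R₍0₎(1 + αΔT) = 322.9 × (1 + 0.0038×94.9) = 439.3 Ω
P = I²R = (14.2)² × 439.3 = 88600 W

88600 W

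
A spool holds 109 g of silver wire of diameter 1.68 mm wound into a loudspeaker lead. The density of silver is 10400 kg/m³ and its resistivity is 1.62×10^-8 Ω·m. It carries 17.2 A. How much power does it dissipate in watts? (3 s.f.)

A = π(d/2)² = π(8.4000e-04 m)² = 2.2167e-06 m²
L = m/(density·A) = 0.109/(10400×2.2167e-06) = 4.728 m
R = ρL/A = (1.62×10^-8)(4.728)/(2.2167e-06) = 0.03455 Ω
P = I²R = (17.2)² × 0.03455 = 10.2 W

10.2 W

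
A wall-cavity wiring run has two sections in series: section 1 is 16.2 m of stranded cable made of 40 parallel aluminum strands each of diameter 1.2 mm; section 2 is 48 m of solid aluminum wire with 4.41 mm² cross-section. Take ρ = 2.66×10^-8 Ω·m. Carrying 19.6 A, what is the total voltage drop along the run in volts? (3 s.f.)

Section 1: A_strand = π(6.0000e-04)² = 1.131e-06 m²; R₁ = ρL/(N·A_s) = (2.66×10^-8)(16.2)/(40×1.131e-06) = 0.009525 Ω
Section 2: A = 4.41 mm² = 4.410e-06 m²
R₂ = (2.66×10^-8)(48)/(4.410e-06) = 0.2895 Ω
R = R₁ + R₂ = 0.299 Ω
V = IR = 19.6 × 0.299 = 5.86 V

5.86 V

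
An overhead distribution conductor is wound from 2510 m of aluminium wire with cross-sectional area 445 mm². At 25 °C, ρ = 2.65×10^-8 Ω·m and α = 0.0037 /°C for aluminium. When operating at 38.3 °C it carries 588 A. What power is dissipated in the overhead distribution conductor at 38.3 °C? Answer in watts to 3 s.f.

54200 W

A = 445 mm² = 4.450e-04 m²
R₍25₎ = ρL/A = (2.65×10^-8)(2510)/(4.450e-04) = 0.1495 Ω
R₍38.3₎ = R₍25₎(1 + αΔT) = 0.1495 × (1 + 0.0037×13.3) = 0.1568 Ω
P = I²R = (588)² × 0.1568 = 54200 W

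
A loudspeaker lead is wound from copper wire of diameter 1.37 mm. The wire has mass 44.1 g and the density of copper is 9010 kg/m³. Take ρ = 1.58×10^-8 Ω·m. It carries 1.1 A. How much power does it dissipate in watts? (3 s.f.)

0.0431 W

A = π(d/2)² = π(6.8500e-04 m)² = 1.4741e-06 m²
L = m/(density·A) = 0.0441/(9010×1.4741e-06) = 3.32 m
R = ρL/A = (1.58×10^-8)(3.32)/(1.4741e-06) = 0.03559 Ω
P = I²R = (1.1)² × 0.03559 = 0.0431 W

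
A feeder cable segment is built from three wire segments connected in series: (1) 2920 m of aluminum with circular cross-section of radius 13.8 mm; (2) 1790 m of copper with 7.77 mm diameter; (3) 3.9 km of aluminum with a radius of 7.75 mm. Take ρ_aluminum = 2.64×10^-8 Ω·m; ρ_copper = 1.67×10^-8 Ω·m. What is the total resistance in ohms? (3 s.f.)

1.30 Ω

Seg 1: A = πr² = π(1.3800e-02 m)² = 5.983e-04 m²
R_1 = (2.64×10^-8)(2920)/(5.983e-04) = 0.1288 Ω
Seg 2: A = π(d/2)² = π(3.8850e-03 m)² = 4.742e-05 m²
R_2 = (1.67×10^-8)(1790)/(4.742e-05) = 0.6304 Ω
Seg 3: A = πr² = π(7.7500e-03 m)² = 1.887e-04 m²
R_3 = (2.64×10^-8)(3900)/(1.887e-04) = 0.5457 Ω
R_total = R_1 + R_2 + R_3 = 1.30 Ω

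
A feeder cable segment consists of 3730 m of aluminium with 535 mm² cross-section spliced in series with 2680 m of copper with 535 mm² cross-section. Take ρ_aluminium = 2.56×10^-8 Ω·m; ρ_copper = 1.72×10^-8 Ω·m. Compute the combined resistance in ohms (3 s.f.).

0.265 Ω

Segment 1: A = 535 mm² = 5.350e-04 m²
R₁ = ρL/A = (2.56×10^-8)(3730)/(5.350e-04) = 0.1785 Ω
R₂ = (1.72×10^-8)(2680)/(5.350e-04) = 0.08616 Ω
R = R₁ + R₂ = 0.265 Ω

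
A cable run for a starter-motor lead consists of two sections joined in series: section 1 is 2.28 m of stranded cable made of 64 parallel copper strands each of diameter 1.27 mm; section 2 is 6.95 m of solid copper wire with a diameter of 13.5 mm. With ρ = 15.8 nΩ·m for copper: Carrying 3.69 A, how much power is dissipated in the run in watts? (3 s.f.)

ρ = 15.8 nΩ·m = 1.58×10^-8 Ω·m
Section 1: A_strand = π(6.3500e-04)² = 1.267e-06 m²; R₁ = ρL/(N·A_s) = (1.58×10^-8)(2.28)/(64×1.267e-06) = 4.443×10^-4 Ω
Section 2: A = π(d/2)² = π(6.7500e-03 m)² = 1.431e-04 m²
R₂ = (1.58×10^-8)(6.95)/(1.431e-04) = 7.672×10^-4 Ω
R = R₁ + R₂ = 0.001211 Ω
P = I²R = (3.69)² × 0.001211 = 0.0165 W

0.0165 W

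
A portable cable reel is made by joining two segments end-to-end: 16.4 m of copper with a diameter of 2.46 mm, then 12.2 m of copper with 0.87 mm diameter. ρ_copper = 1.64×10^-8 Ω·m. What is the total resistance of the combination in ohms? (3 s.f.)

0.393 Ω

Segment 1: A = π(d/2)² = π(1.2300e-03 m)² = 4.753e-06 m²
R₁ = ρL/A = (1.64×10^-8)(16.4)/(4.753e-06) = 0.05659 Ω
Segment 2: A = π(d/2)² = π(4.3500e-04 m)² = 5.945e-07 m²
R₂ = (1.64×10^-8)(12.2)/(5.945e-07) = 0.3366 Ω
R = R₁ + R₂ = 0.393 Ω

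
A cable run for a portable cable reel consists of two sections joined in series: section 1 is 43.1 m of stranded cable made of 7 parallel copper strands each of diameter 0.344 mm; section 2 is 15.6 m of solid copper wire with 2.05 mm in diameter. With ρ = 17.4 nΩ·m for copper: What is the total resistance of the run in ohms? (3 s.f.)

ρ = 17.4 nΩ·m = 1.74×10^-8 Ω·m
Section 1: A_strand = π(1.7200e-04)² = 9.294e-08 m²; R₁ = ρL/(N·A_s) = (1.74×10^-8)(43.1)/(7×9.294e-08) = 1.153 Ω
Section 2: A = π(d/2)² = π(1.0250e-03 m)² = 3.301e-06 m²
R₂ = (1.74×10^-8)(15.6)/(3.301e-06) = 0.08224 Ω
R = R₁ + R₂ = 1.23 Ω

1.23 Ω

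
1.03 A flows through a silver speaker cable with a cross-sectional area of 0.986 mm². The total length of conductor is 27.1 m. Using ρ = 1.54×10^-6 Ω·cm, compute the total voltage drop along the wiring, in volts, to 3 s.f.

ρ = 1.54×10^-6 Ω·cm = 1.54×10^-8 Ω·m
A = 0.986 mm² = 9.860e-07 m²
R = ρL/A = (1.54×10^-8)(27.1)/(9.860e-07) = 0.4233 Ω
V = IR = 1.03 × 0.4233 = 0.436 V

0.436 V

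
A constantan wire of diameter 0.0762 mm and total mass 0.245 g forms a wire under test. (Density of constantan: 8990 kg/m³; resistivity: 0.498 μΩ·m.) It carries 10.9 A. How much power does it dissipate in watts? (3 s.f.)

77500 W

ρ = 0.498 μΩ·m = 4.98×10^-7 Ω·m
A = π(d/2)² = π(3.8100e-05 m)² = 4.5604e-09 m²
L = m/(density·A) = 2.450×10^-4/(8990×4.5604e-09) = 5.976 m
R = ρL/A = (4.98×10^-7)(5.976)/(4.5604e-09) = 652.6 Ω
P = I²R = (10.9)² × 652.6 = 77500 W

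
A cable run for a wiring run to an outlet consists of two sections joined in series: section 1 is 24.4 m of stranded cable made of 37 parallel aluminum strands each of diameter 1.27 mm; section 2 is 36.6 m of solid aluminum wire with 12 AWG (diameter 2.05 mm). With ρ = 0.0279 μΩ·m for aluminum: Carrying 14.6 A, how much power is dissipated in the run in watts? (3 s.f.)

ρ = 0.0279 μΩ·m = 2.79×10^-8 Ω·m
Section 1: A_strand = π(6.3500e-04)² = 1.267e-06 m²; R₁ = ρL/(N·A_s) = (2.79×10^-8)(24.4)/(37×1.267e-06) = 0.01452 Ω
Section 2: A = π(2.05/2 mm)² = π(1.0250e-03 m)² = 3.301e-06 m²
R₂ = (2.79×10^-8)(36.6)/(3.301e-06) = 0.3094 Ω
R = R₁ + R₂ = 0.3239 Ω
P = I²R = (14.6)² × 0.3239 = 69.0 W

69.0 W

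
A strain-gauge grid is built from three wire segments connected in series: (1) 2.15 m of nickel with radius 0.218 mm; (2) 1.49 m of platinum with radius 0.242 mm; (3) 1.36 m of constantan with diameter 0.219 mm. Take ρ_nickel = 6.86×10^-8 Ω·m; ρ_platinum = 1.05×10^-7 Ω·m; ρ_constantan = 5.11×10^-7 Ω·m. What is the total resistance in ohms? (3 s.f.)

20.3 Ω

Seg 1: A = πr² = π(2.1800e-04 m)² = 1.493e-07 m²
R_1 = (6.86×10^-8)(2.15)/(1.493e-07) = 0.9879 Ω
Seg 2: A = πr² = π(2.4200e-04 m)² = 1.840e-07 m²
R_2 = (1.05×10^-7)(1.49)/(1.840e-07) = 0.8503 Ω
Seg 3: A = π(d/2)² = π(1.0950e-04 m)² = 3.767e-08 m²
R_3 = (5.11×10^-7)(1.36)/(3.767e-08) = 18.45 Ω
R_total = R_1 + R_2 + R_3 = 20.3 Ω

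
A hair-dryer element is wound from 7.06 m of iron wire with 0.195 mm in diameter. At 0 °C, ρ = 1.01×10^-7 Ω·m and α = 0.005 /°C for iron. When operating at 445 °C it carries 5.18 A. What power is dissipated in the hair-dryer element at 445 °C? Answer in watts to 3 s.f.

A = π(d/2)² = π(9.7500e-05 m)² = 2.986e-08 m²
R₍0₎ = ρL/A = (1.01×10^-7)(7.06)/(2.986e-08) = 23.88 Ω
R₍445₎ = R₍0₎(1 + αΔT) = 23.88 × (1 + 0.005×445) = 77 Ω
P = I²R = (5.18)² × 77 = 2070 W

2070 W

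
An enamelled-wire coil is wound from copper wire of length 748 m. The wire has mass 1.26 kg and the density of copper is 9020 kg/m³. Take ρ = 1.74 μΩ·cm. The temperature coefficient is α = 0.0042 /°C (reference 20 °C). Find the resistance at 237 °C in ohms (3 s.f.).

ρ = 1.74 μΩ·cm = 1.74×10^-8 Ω·m
A = m/(density·L) = 1.26/(9020×748) = 1.8675e-07 m²
R = ρL/A = (1.74×10^-8)(748)/(1.8675e-07) = 69.69 Ω
R(237 °C) = 69.69 × (1 + 0.0042×217) = 133 Ω

133 Ω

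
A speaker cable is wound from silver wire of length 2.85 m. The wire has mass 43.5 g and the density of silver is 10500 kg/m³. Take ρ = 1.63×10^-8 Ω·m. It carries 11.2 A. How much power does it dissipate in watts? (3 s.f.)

A = m/(density·L) = 0.0435/(10500×2.85) = 1.4536e-06 m²
R = ρL/A = (1.63×10^-8)(2.85)/(1.4536e-06) = 0.03196 Ω
P = I²R = (11.2)² × 0.03196 = 4.01 W

4.01 W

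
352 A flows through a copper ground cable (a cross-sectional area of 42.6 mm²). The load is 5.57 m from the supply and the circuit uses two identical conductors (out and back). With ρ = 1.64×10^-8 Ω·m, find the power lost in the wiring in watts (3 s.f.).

A = 42.6 mm² = 4.260e-05 m²
Total conductor length (both ways) L = 2 × 5.57 = 11.14 m
R = ρL/A = (1.64×10^-8)(11.14)/(4.260e-05) = 0.004289 Ω
P = I²R = (352)² × 0.004289 = 531 W

531 W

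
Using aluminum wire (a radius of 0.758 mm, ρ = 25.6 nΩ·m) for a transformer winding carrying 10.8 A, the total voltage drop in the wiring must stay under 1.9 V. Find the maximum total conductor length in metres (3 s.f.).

ρ = 25.6 nΩ·m = 2.56×10^-8 Ω·m
A = πr² = π(7.5800e-04 m)² = 1.805e-06 m²
L_max = V_max·A/(1·ρI) = (1.9)(1.805e-06)/(2.56×10^-8×10.8) = 12.4 m

12.4 m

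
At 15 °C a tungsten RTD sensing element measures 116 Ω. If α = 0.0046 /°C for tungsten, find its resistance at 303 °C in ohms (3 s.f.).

270 Ω

ΔT = 303 − 15 = 288 °C
R = R₀(1 + αΔT) = 116 × (1 + 0.0046×288) = 116 × 2.325 = 270 Ω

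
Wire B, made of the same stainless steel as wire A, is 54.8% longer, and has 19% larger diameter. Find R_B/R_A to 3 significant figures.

R ∝ L/d², so R_B/R_A = (1 + 54.8/100) × (1 + 19/100)⁻²
= 1.548 × 0.7062 = 1.09

1.09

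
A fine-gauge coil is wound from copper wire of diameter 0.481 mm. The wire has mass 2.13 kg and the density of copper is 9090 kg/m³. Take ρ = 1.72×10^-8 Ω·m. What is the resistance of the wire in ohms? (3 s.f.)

122 Ω

A = π(d/2)² = π(2.4050e-04 m)² = 1.8171e-07 m²
L = m/(density·A) = 2.13/(9090×1.8171e-07) = 1290 m
R = ρL/A = (1.72×10^-8)(1290)/(1.8171e-07) = 122 Ω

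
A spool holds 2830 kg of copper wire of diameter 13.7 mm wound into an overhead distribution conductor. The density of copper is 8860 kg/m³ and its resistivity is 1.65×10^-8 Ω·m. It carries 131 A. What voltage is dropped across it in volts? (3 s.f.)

31.8 V

A = π(d/2)² = π(6.8500e-03 m)² = 1.4741e-04 m²
L = m/(density·A) = 2830/(8860×1.4741e-04) = 2167 m
R = ρL/A = (1.65×10^-8)(2167)/(1.4741e-04) = 0.2425 Ω
V = IR = 131 × 0.2425 = 31.8 V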